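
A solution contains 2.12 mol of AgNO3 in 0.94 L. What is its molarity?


M = n/V = 2.12/0.94 = 2.255 mol/L

2.255 M


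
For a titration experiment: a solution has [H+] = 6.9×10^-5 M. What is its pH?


pH = -log10([H+]) = -log10(6.9×10^-5)
= 5 - log10(6.9)
= 5 - 0.84
= 4.16

4.16


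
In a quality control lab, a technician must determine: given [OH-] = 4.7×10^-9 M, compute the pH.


pOH = -log10([OH-]) = -log10(4.7×10^-9)
= 9 - log10(4.7) = 8.33
pH = 14 - pOH = 14 - 8.33 = 5.67

5.67


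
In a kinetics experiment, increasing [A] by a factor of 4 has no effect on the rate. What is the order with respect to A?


rate ∝ [A]^n
rate ∝ [A]^0
Order in A: 0

0


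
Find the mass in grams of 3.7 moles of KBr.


M(KBr) = 119.0 g/mol
mass = n × M = 3.7 × 119.0 = 440.30 g

440.30 g


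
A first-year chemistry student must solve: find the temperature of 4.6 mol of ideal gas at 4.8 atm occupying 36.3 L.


PV = nRT  (R = 0.08206 L·atm/(mol·K))
T = PV/(nR) = 4.8×36.3/(4.6×0.08206)
= 174.24/0.377476
= 461.59 K

461.59 K


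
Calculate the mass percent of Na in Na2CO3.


M(Na2CO3) = 2×22.99 + 1×12.01 + 3×16.0 = 105.99 g/mol
Mass of Na = 2 × 22.99 = 45.98 g/mol
% Na = 45.98/105.99 × 100 = 43.38%

43.38%


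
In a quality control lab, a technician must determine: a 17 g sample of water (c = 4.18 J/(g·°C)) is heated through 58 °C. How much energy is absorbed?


q = mcΔT = 17 × 4.18 × 58
= 4121.48 J

4121.48 J


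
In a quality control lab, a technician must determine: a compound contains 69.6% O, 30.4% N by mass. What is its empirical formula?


Assume 100 g sample. Moles of each element:
  O: 69.6/16.0 = 4.35 mol
  N: 30.4/14.01 = 2.17 mol
Divide by smallest (2.17):
  O: 4.35/2.17 = 2.0
  N: 2.17/2.17 = 1.0
Empirical formula: NO2

NO2


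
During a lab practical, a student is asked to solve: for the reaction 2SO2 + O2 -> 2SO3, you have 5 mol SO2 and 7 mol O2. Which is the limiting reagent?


Mole ratio available / coefficient:
  SO2: 5/2 = 2.500
  O2: 7/1 = 7.000
Smaller ratio is limiting.

SO2


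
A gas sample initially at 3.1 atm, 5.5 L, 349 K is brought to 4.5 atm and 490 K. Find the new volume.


P1V1/T1 = P2V2/T2
V2 = P1V1T2/(T1P2)
= 3.1×5.5×490/(349×4.5)
= 5.32 L

5.32 L


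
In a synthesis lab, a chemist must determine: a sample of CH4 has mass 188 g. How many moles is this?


M(CH4) = 16.04 g/mol
n = mass/M = 188/16.04 = 11.7207 mol

11.7207 mol


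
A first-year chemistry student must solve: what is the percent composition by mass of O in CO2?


M(CO2) = 1×12.01 + 2×16.0 = 44.01 g/mol
Mass of O = 2 × 16.0 = 32.00 g/mol
% O = 32.00/44.01 × 100 = 72.71%

72.71%


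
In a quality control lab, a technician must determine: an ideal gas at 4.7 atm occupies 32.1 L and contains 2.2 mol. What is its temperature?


PV = nRT  (R = 0.08206 L·atm/(mol·K))
T = PV/(nR) = 4.7×32.1/(2.2×0.08206)
= 150.87/0.180532
= 835.70 K

835.70 K


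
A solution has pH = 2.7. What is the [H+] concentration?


[H+] = 10^(-pH) = 10^(-2.7)
= 2.0×10^-3 M

2.0×10^-3 M


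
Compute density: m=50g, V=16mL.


ρ = mass/volume
= 50/16
= 3.125 g/mL

3.125 g/mL


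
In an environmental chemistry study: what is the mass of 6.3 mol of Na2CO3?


M(Na2CO3) = 105.99 g/mol
mass = n × M = 6.3 × 105.99 = 667.74 g

667.74 g


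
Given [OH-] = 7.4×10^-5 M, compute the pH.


pOH = -log10([OH-]) = -log10(7.4×10^-5)
= 5 - log10(7.4) = 4.13
pH = 14 - pOH = 14 - 4.13 = 9.87

9.87


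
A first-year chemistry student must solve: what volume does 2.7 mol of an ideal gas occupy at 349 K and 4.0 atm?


PV = nRT  (R = 0.08206 L·atm/(mol·K))
V = nRT/P = 2.7×0.08206×349/4.0
= 19.331 L

19.331 L


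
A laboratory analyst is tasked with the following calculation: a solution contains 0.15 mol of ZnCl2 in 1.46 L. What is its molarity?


M = n/V = 0.15/1.46 = 0.103 mol/L

0.103 M


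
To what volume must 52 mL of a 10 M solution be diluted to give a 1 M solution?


C1V1 = C2V2
10 × 52 = 1 × V2
V2 = 520/1 = 520.0 mL

520.0 mL


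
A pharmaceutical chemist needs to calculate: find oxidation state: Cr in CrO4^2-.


x + 4(-2) = -2, so x = +6
Oxidation number: +6

+6


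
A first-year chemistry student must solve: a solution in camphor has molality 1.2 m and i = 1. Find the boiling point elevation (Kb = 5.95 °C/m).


ΔTb = Kb × m × i
= 5.95 × 1.2 × 1
= 7.14 °C

7.14 °C


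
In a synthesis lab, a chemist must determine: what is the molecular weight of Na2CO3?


M(Na2CO3) = 2×22.99 + 1×12.01 + 3×16.0
= 45.98 + 12.01 + 48.0
= 105.99 g/mol

105.99 g/mol


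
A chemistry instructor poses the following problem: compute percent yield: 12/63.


% yield = actual/theoretical × 100
= 12/63 × 100
= 19.05%

19.05%


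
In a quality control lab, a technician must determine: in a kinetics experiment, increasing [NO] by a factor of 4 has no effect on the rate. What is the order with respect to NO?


rate ∝ [NO]^n
rate ∝ [NO]^0
Order in NO: 0

0


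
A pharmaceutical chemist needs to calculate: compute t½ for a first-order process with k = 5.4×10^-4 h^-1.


t½ = ln2/k = 0.693147/(5.4×10^-4 h^-1)
= 1284 h

1284 h


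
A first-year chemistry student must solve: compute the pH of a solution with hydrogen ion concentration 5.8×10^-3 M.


pH = -log10([H+]) = -log10(5.8×10^-3)
= 3 - log10(5.8)
= 3 - 0.76
= 2.24

2.24


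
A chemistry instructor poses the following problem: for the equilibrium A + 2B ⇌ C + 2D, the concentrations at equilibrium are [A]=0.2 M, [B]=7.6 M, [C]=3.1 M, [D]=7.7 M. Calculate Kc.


Kc = [C][D]^2/([A][B]^2)
= (3.1^1 × 7.7^2)/(0.2^1 × 7.6^2)
= 183.799/11.552
= 15.91

15.91


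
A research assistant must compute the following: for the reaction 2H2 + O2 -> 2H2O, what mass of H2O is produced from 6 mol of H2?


Mole ratio H2O:H2 = 2:2
n(H2O) = 6 × 2/2 = 6.000 mol
mass = 6.000 × 18.02 = 108.12 g

108.12 g


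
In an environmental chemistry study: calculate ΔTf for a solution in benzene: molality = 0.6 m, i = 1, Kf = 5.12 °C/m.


ΔTf = Kf × m × i
= 5.12 × 0.6 × 1
= 3.072 °C

3.072 °C


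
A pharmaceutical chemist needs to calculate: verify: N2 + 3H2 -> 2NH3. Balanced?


Equation: N2 + 3H2 -> 2NH3
Check atoms: H: 6=6, N: 2=2
Balanced

Yes, balanced


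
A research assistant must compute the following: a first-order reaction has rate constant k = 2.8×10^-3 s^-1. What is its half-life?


t½ = ln2/k = 0.693147/(2.8×10^-3 s^-1)
= 247.6 s

247.6 s


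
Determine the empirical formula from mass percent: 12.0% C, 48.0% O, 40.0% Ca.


Assume 100 g sample. Moles of each element:
  C: 12.0/12.01 = 0.999 mol
  O: 48.0/16.0 = 3.0 mol
  Ca: 40.0/40.08 = 0.998 mol
Divide by smallest (0.998):
  C: 0.999/0.998 = 1.0
  O: 3.0/0.998 = 3.01
  Ca: 0.998/0.998 = 1.0
Empirical formula: CaCO3

CaCO3


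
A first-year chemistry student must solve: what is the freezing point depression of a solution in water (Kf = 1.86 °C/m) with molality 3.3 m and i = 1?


ΔTf = Kf × m × i
= 1.86 × 3.3 × 1
= 6.138 °C

6.138 °C


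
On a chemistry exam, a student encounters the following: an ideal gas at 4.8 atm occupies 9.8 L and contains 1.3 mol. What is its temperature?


PV = nRT  (R = 0.08206 L·atm/(mol·K))
T = PV/(nR) = 4.8×9.8/(1.3×0.08206)
= 47.04/0.106678
= 440.95 K

440.95 K


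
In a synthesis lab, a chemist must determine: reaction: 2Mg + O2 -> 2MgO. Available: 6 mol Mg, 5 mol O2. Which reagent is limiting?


Mole ratio available / coefficient:
  Mg: 6/2 = 3.000
  O2: 5/1 = 5.000
Smaller ratio is limiting.

Mg


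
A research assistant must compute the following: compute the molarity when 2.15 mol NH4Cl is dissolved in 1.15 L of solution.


M = n/V = 2.15/1.15 = 1.870 mol/L

1.870 M


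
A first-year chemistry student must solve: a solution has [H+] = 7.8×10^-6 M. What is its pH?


pH = -log10([H+]) = -log10(7.8×10^-6)
= 6 - log10(7.8)
= 6 - 0.89
= 5.11

5.11


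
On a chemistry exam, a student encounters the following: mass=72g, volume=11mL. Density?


ρ = mass/volume
= 72/11
= 6.545 g/mL

6.545 g/mL


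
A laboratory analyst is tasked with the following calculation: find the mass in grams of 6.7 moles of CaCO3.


M(CaCO3) = 100.09 g/mol
mass = n × M = 6.7 × 100.09 = 670.60 g

670.60 g


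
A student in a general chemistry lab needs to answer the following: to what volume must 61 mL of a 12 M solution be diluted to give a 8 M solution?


C1V1 = C2V2
12 × 61 = 8 × V2
V2 = 732/8 = 91.5 mL

91.5 mL


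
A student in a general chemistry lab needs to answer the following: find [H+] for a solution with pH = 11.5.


[H+] = 10^(-pH) = 10^(-11.5)
= 3.16×10^-12 M

3.16×10^-12 M


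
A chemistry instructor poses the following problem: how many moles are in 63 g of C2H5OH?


M(C2H5OH) = 46.07 g/mol
n = mass/M = 63/46.07 = 1.3675 mol

1.3675 mol


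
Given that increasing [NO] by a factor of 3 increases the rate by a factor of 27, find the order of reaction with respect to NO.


rate ∝ [NO]^n
3^n = 27 → n = 3
Order in NO: 3

3


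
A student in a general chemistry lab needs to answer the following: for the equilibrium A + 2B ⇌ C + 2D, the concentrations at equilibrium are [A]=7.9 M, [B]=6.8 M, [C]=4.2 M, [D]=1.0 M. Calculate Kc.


Kc = [C][D]^2/([A][B]^2)
= (4.2^1 × 1.0^2)/(7.9^1 × 6.8^2)
= 4.2/365.296
= 0.01150

0.01150


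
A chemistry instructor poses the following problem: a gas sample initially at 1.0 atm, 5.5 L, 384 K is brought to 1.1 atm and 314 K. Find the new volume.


P1V1/T1 = P2V2/T2
V2 = P1V1T2/(T1P2)
= 1.0×5.5×314/(384×1.1)
= 4.089 L

4.089 L


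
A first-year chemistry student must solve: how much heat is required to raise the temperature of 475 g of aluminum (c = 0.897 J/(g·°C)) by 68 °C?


q = mcΔT = 475 × 0.897 × 68
= 28973.10 J

28973.10 J


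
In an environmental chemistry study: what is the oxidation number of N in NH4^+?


x + 4(+1) = +1, so x = -3
Oxidation number: -3

-3


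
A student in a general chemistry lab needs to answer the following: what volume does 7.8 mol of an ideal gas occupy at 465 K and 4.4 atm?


PV = nRT  (R = 0.08206 L·atm/(mol·K))
V = nRT/P = 7.8×0.08206×465/4.4
= 67.644 L

67.644 L


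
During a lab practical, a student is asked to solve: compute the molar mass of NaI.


M(NaI) = 1×22.99 + 1×126.9
= 22.99 + 126.9
= 149.89 g/mol

149.89 g/mol


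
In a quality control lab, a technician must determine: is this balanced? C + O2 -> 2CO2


Equation: C + O2 -> 2CO2
Check atoms: C: 1≠2, O: 2≠4
Not balanced

No, not balanced


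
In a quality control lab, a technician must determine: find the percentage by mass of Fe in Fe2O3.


M(Fe2O3) = 2×55.85 + 3×16.0 = 159.70 g/mol
Mass of Fe = 2 × 55.85 = 111.70 g/mol
% Fe = 111.70/159.70 × 100 = 69.94%

69.94%


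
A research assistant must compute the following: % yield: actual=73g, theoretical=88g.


% yield = actual/theoretical × 100
= 73/88 × 100
= 82.95%

82.95%


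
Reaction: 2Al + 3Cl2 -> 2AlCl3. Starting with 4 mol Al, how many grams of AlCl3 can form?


Mole ratio AlCl3:Al = 2:2
n(AlCl3) = 4 × 2/2 = 4.000 mol
mass = 4.000 × 133.33 = 533.32 g

533.32 g


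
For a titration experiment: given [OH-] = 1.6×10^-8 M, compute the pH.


pOH = -log10([OH-]) = -log10(1.6×10^-8)
= 8 - log10(1.6) = 7.8
pH = 14 - pOH = 14 - 7.8 = 6.2

6.2


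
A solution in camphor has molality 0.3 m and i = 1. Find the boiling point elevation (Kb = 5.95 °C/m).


ΔTb = Kb × m × i
= 5.95 × 0.3 × 1
= 1.785 °C

1.785 °C


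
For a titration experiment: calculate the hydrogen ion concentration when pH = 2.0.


[H+] = 10^(-pH) = 10^(-2.0)
= 1.0×10^-2 M

1.0×10^-2 M


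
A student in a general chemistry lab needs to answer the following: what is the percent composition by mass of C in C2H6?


M(C2H6) = 2×12.01 + 6×1.008 = 30.068 g/mol
Mass of C = 2 × 12.01 = 24.02 g/mol
% C = 24.02/30.068 × 100 = 79.89%

79.89%


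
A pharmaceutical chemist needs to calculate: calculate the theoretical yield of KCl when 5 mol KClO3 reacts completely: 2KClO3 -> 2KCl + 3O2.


Mole ratio KCl:KClO3 = 2:2
n(KCl) = 5 × 2/2 = 5.000 mol
mass = 5.000 × 74.55 = 372.75 g

372.75 g


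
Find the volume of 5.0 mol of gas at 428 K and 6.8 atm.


PV = nRT  (R = 0.08206 L·atm/(mol·K))
V = nRT/P = 5.0×0.08206×428/6.8
= 25.825 L

25.825 L


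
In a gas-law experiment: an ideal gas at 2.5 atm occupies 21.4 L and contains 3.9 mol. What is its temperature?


PV = nRT  (R = 0.08206 L·atm/(mol·K))
T = PV/(nR) = 2.5×21.4/(3.9×0.08206)
= 53.50/0.320034
= 167.17 K

167.17 K


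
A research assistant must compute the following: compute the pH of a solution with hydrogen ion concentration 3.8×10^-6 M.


pH = -log10([H+]) = -log10(3.8×10^-6)
= 6 - log10(3.8)
= 6 - 0.58
= 5.42

5.42


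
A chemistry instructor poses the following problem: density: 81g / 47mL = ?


ρ = mass/volume
= 81/47
= 1.723 g/mL

1.723 g/mL


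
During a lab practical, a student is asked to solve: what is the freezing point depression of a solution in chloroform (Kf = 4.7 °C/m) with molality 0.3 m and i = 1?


ΔTf = Kf × m × i
= 4.7 × 0.3 × 1
= 1.41 °C

1.41 °C


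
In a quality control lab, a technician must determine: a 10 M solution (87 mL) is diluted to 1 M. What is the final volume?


C1V1 = C2V2
10 × 87 = 1 × V2
V2 = 870/1 = 870.0 mL

870.0 mL


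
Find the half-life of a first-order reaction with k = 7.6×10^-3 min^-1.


t½ = ln2/k = 0.693147/(7.6×10^-3 min^-1)
= 91.20 min

91.20 min


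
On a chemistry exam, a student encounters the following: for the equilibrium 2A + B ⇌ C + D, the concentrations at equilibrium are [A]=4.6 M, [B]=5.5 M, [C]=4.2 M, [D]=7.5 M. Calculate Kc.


Kc = [C][D]/([A]^2[B])
= (4.2^1 × 7.5^1)/(4.6^2 × 5.5^1)
= 31.5/116.38
= 0.2707

0.2707


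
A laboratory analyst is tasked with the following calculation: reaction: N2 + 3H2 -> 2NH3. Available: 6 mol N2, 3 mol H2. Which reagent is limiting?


Mole ratio available / coefficient:
  N2: 6/1 = 6.000
  H2: 3/3 = 1.000
Smaller ratio is limiting.

H2


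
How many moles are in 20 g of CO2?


M(CO2) = 44.01 g/mol
n = mass/M = 20/44.01 = 0.4544 mol

0.4544 mol


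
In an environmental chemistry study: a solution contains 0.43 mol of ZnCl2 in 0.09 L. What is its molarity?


M = n/V = 0.43/0.09 = 4.778 mol/L

4.778 M


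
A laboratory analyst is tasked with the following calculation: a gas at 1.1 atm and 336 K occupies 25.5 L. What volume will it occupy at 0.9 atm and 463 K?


P1V1/T1 = P2V2/T2
V2 = P1V1T2/(T1P2)
= 1.1×25.5×463/(336×0.9)
= 42.947 L

42.947 L


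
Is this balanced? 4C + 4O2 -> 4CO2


Equation: 4C + 4O2 -> 4CO2
Check atoms: C: 4=4, O: 8=8
Balanced

Yes, balanced


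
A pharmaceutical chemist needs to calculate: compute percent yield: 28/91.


% yield = actual/theoretical × 100
= 28/91 × 100
= 30.77%

30.77%


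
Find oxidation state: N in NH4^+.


x + 4(+1) = +1, so x = -3
Oxidation number: -3

-3


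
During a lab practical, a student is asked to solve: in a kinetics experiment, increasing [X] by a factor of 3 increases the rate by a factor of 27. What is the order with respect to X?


rate ∝ [X]^n
3^n = 27 → n = 3
Order in X: 3

3


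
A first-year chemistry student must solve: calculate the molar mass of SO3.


M(SO3) = 1×32.07 + 3×16.0
= 32.07 + 48.0
= 80.07 g/mol

80.07 g/mol


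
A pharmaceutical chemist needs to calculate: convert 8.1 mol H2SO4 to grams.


M(H2SO4) = 98.09 g/mol
mass = n × M = 8.1 × 98.09 = 794.53 g

794.53 g


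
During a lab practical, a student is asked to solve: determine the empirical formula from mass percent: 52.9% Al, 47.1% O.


Assume 100 g sample. Moles of each element:
  Al: 52.9/26.98 = 1.961 mol
  O: 47.1/16.0 = 2.944 mol
Divide by smallest (1.961):
  Al: 1.961/1.961 = 1.0
  O: 2.944/1.961 = 1.5
Multiply all ratios by 2 to obtain whole numbers.
Empirical formula: Al2O3

Al2O3


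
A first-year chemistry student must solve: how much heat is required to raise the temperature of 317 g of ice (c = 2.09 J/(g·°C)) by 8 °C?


q = mcΔT = 317 × 2.09 × 8
= 5300.24 J

5300.24 J


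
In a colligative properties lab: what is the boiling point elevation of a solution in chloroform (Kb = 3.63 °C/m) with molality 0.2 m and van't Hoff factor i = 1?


ΔTb = Kb × m × i
= 3.63 × 0.2 × 1
= 0.726 °C

0.726 °C


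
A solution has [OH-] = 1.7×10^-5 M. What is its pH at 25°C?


pOH = -log10([OH-]) = -log10(1.7×10^-5)
= 5 - log10(1.7) = 4.77
pH = 14 - pOH = 14 - 4.77 = 9.23

9.23


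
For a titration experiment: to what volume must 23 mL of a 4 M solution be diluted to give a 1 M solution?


C1V1 = C2V2
4 × 23 = 1 × V2
V2 = 92/1 = 92.0 mL

92.0 mL


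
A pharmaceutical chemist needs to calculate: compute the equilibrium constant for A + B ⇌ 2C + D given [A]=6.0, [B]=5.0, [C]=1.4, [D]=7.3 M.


Kc = [C]^2[D]/([A][B])
= (1.4^2 × 7.3^1)/(6.0^1 × 5.0^1)
= 14.308/30
= 0.4769

0.4769


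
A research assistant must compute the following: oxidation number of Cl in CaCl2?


halide: -1
Oxidation number: -1

-1


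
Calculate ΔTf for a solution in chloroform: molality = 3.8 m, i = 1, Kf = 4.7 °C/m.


ΔTf = Kf × m × i
= 4.7 × 3.8 × 1
= 17.86 °C

17.86 °C


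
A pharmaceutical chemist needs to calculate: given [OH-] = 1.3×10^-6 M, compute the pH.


pOH = -log10([OH-]) = -log10(1.3×10^-6)
= 6 - log10(1.3) = 5.89
pH = 14 - pOH = 14 - 5.89 = 8.11

8.11


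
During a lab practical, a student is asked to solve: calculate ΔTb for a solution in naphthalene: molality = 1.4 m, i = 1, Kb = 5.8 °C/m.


ΔTb = Kb × m × i
= 5.8 × 1.4 × 1
= 8.12 °C

8.12 °C


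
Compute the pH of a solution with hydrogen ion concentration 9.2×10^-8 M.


pH = -log10([H+]) = -log10(9.2×10^-8)
= 8 - log10(9.2)
= 8 - 0.96
= 7.04

7.04


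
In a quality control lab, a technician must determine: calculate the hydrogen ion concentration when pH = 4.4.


[H+] = 10^(-pH) = 10^(-4.4)
= 3.98×10^-5 M

3.98×10^-5 M


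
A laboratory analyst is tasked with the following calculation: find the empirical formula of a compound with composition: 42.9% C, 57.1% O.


Assume 100 g sample. Moles of each element:
  C: 42.9/12.01 = 3.572 mol
  O: 57.1/16.0 = 3.569 mol
Divide by smallest (3.569):
  C: 3.572/3.569 = 1.0
  O: 3.569/3.569 = 1.0
Empirical formula: CO

CO


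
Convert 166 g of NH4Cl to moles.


M(NH4Cl) = 53.49 g/mol
n = mass/M = 166/53.49 = 3.1034 mol

3.1034 mol


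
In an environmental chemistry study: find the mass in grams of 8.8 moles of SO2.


M(SO2) = 64.07 g/mol
mass = n × M = 8.8 × 64.07 = 563.82 g

563.82 g


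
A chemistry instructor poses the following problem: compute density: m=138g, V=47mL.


ρ = mass/volume
= 138/47
= 2.936 g/mL

2.936 g/mL


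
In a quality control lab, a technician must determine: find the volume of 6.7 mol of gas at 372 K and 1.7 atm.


PV = nRT  (R = 0.08206 L·atm/(mol·K))
V = nRT/P = 6.7×0.08206×372/1.7
= 120.31 L

120.31 L


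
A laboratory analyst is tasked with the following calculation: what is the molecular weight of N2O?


M(N2O) = 2×14.01 + 1×16.0
= 28.02 + 16.0
= 44.02 g/mol

44.02 g/mol


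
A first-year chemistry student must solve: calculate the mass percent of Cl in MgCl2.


M(MgCl2) = 1×24.31 + 2×35.45 = 95.21 g/mol
Mass of Cl = 2 × 35.45 = 70.90 g/mol
% Cl = 70.90/95.21 × 100 = 74.47%

74.47%


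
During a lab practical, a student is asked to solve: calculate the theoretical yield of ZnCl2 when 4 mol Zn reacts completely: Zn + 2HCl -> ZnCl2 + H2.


Mole ratio ZnCl2:Zn = 1:1
n(ZnCl2) = 4 × 1/1 = 4.000 mol
mass = 4.000 × 136.28 = 545.12 g

545.12 g


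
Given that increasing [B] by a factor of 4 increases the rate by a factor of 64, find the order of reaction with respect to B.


rate ∝ [B]^n
4^n = 64 → n = 3
Order in B: 3

3


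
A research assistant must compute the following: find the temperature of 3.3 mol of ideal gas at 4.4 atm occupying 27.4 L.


PV = nRT  (R = 0.08206 L·atm/(mol·K))
T = PV/(nR) = 4.4×27.4/(3.3×0.08206)
= 120.56/0.270798
= 445.20 K

445.20 K


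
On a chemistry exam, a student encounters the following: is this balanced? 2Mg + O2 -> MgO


Equation: 2Mg + O2 -> MgO
Check atoms: Mg: 2≠1, O: 2≠1
Not balanced

No, not balanced


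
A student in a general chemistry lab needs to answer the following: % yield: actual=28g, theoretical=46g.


% yield = actual/theoretical × 100
= 28/46 × 100
= 60.87%

60.87%


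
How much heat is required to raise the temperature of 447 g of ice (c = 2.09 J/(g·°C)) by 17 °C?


q = mcΔT = 447 × 2.09 × 17
= 15881.91 J

15881.91 J


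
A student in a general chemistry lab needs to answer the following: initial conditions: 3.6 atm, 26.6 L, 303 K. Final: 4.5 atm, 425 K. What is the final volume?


P1V1/T1 = P2V2/T2
V2 = P1V1T2/(T1P2)
= 3.6×26.6×425/(303×4.5)
= 29.848 L

29.848 L


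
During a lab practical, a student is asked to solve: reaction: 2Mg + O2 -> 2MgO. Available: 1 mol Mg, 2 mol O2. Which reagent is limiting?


Mole ratio available / coefficient:
  Mg: 1/2 = 0.500
  O2: 2/1 = 2.000
Smaller ratio is limiting.

Mg


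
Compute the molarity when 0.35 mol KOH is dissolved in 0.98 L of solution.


M = n/V = 0.35/0.98 = 0.357 mol/L

0.357 M


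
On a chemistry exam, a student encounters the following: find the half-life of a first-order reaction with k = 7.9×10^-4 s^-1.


t½ = ln2/k = 0.693147/(7.9×10^-4 s^-1)
= 877.4 s

877.4 s


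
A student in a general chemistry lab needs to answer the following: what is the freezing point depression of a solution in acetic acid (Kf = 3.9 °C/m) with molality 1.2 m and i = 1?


ΔTf = Kf × m × i
= 3.9 × 1.2 × 1
= 4.68 °C

4.68 °C


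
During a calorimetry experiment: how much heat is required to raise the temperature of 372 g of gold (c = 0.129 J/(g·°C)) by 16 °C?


q = mcΔT = 372 × 0.129 × 16
= 767.81 J

767.81 J


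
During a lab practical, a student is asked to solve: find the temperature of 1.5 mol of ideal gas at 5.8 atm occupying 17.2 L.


PV = nRT  (R = 0.08206 L·atm/(mol·K))
T = PV/(nR) = 5.8×17.2/(1.5×0.08206)
= 99.76/0.123090
= 810.46 K

810.46 K


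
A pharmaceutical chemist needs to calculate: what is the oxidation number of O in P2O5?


O is usually -2
Oxidation number: -2

-2


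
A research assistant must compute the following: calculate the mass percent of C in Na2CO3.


M(Na2CO3) = 2×22.99 + 1×12.01 + 3×16.0 = 105.99 g/mol
Mass of C = 1 × 12.01 = 12.01 g/mol
% C = 12.01/105.99 × 100 = 11.33%

11.33%


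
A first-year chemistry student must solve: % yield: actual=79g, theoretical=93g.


% yield = actual/theoretical × 100
= 79/93 × 100
= 84.95%

84.95%


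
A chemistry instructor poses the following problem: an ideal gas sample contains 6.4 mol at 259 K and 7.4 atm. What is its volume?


PV = nRT  (R = 0.08206 L·atm/(mol·K))
V = nRT/P = 6.4×0.08206×259/7.4
= 18.381 L

18.381 L


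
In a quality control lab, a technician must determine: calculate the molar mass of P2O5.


M(P2O5) = 2×30.97 + 5×16.0
= 61.94 + 80.0
= 141.94 g/mol

141.94 g/mol


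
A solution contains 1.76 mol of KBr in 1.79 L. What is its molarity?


M = n/V = 1.76/1.79 = 0.983 mol/L

0.983 M


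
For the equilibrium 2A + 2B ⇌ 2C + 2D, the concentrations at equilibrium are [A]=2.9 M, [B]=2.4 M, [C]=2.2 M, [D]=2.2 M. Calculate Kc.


Kc = [C]^2[D]^2/([A]^2[B]^2)
= (2.2^2 × 2.2^2)/(2.9^2 × 2.4^2)
= 23.4256/48.4416
= 0.4836

0.4836


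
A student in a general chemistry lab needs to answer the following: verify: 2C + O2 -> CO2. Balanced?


Equation: 2C + O2 -> CO2
Check atoms: C: 2≠1, O: 2=2
Not balanced

No, not balanced


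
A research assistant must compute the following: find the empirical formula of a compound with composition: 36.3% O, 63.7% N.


Assume 100 g sample. Moles of each element:
  O: 36.3/16.0 = 2.269 mol
  N: 63.7/14.01 = 4.547 mol
Divide by smallest (2.269):
  O: 2.269/2.269 = 1.0
  N: 4.547/2.269 = 2.0
Empirical formula: N2O

N2O


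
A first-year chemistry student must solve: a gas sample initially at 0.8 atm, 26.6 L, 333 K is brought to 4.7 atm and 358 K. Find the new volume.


P1V1/T1 = P2V2/T2
V2 = P1V1T2/(T1P2)
= 0.8×26.6×358/(333×4.7)
= 4.868 L

4.868 L


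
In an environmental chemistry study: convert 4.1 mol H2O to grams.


M(H2O) = 18.02 g/mol
mass = n × M = 4.1 × 18.02 = 73.88 g

73.88 g


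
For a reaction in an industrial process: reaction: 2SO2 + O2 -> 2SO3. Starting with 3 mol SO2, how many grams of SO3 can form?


Mole ratio SO3:SO2 = 2:2
n(SO3) = 3 × 2/2 = 3.000 mol
mass = 3.000 × 80.07 = 240.21 g

240.21 g


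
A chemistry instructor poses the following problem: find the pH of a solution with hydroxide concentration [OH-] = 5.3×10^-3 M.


pOH = -log10([OH-]) = -log10(5.3×10^-3)
= 3 - log10(5.3) = 2.28
pH = 14 - pOH = 14 - 2.28 = 11.72

11.72


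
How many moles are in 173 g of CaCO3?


M(CaCO3) = 100.09 g/mol
n = mass/M = 173/100.09 = 1.7284 mol

1.7284 mol


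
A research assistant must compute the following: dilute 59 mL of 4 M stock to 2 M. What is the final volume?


C1V1 = C2V2
4 × 59 = 2 × V2
V2 = 236/2 = 118.0 mL

118.0 mL


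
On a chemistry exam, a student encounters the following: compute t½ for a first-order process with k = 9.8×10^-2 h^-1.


t½ = ln2/k = 0.693147/(9.8×10^-2 h^-1)
= 7.073 h

7.073 h


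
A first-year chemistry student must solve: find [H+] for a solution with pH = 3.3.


[H+] = 10^(-pH) = 10^(-3.3)
= 5.01×10^-4 M

5.01×10^-4 M


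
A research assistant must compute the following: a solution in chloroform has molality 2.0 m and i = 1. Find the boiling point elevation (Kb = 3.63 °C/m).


ΔTb = Kb × m × i
= 3.63 × 2.0 × 1
= 7.26 °C

7.26 °C


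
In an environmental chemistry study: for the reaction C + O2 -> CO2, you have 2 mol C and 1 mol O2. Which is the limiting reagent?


Mole ratio available / coefficient:
  C: 2/1 = 2.000
  O2: 1/1 = 1.000
Smaller ratio is limiting.

O2


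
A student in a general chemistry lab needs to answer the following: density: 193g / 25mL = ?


ρ = mass/volume
= 193/25
= 7.72 g/mL

7.72 g/mL


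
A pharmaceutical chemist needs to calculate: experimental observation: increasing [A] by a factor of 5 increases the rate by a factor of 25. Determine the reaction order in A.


rate ∝ [A]^n
5^n = 25 → n = 2
Order in A: 2

2


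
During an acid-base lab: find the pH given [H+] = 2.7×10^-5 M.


pH = -log10([H+]) = -log10(2.7×10^-5)
= 5 - log10(2.7)
= 5 - 0.43
= 4.57

4.57


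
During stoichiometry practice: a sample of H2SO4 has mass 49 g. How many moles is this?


M(H2SO4) = 98.09 g/mol
n = mass/M = 49/98.09 = 0.4995 mol

0.4995 mol


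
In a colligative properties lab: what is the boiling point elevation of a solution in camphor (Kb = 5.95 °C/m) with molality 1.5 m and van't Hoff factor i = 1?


ΔTb = Kb × m × i
= 5.95 × 1.5 × 1
= 8.925 °C

8.925 °C


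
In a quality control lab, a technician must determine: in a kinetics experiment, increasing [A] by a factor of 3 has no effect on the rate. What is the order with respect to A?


rate ∝ [A]^n
rate ∝ [A]^0
Order in A: 0

0


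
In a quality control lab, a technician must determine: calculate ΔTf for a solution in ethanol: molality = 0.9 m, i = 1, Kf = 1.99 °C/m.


ΔTf = Kf × m × i
= 1.99 × 0.9 × 1
= 1.791 °C

1.791 °C


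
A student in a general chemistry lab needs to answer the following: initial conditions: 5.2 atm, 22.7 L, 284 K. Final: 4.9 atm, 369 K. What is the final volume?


P1V1/T1 = P2V2/T2
V2 = P1V1T2/(T1P2)
= 5.2×22.7×369/(284×4.9)
= 31.3 L

31.3 L


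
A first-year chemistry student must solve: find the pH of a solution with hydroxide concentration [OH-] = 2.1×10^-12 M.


pOH = -log10([OH-]) = -log10(2.1×10^-12)
= 12 - log10(2.1) = 11.68
pH = 14 - pOH = 14 - 11.68 = 2.32

2.32


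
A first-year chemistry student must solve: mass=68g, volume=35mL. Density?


ρ = mass/volume
= 68/35
= 1.943 g/mL

1.943 g/mL


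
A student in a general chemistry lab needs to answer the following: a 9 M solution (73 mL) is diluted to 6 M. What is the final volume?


C1V1 = C2V2
9 × 73 = 6 × V2
V2 = 657/6 = 109.5 mL

109.5 mL


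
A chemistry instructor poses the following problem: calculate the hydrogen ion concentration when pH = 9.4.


[H+] = 10^(-pH) = 10^(-9.4)
= 3.98×10^-10 M

3.98×10^-10 M


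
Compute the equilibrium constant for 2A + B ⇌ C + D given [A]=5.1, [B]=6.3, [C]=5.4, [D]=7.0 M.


Kc = [C][D]/([A]^2[B])
= (5.4^1 × 7.0^1)/(5.1^2 × 6.3^1)
= 37.8/163.863
= 0.2307

0.2307


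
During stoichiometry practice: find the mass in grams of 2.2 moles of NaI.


M(NaI) = 149.89 g/mol
mass = n × M = 2.2 × 149.89 = 329.76 g

329.76 g


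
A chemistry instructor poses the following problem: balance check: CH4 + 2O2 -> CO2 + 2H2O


Equation: CH4 + 2O2 -> CO2 + 2H2O
Check atoms: C: 1=1, H: 4=4, O: 4=4
Balanced

Yes, balanced


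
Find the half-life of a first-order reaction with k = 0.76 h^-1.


t½ = ln2/k = 0.693147/(0.76 h^-1)
= 0.9120 h

0.9120 h


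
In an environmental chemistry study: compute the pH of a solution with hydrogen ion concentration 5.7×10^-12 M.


pH = -log10([H+]) = -log10(5.7×10^-12)
= 12 - log10(5.7)
= 12 - 0.76
= 11.24

11.24


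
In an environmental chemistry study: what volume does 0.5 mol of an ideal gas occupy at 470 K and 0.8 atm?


PV = nRT  (R = 0.08206 L·atm/(mol·K))
V = nRT/P = 0.5×0.08206×470/0.8
= 24.105 L

24.105 L


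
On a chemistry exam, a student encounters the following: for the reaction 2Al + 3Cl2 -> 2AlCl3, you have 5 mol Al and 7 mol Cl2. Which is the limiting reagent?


Mole ratio available / coefficient:
  Al: 5/2 = 2.500
  Cl2: 7/3 = 2.333
Smaller ratio is limiting.

Cl2


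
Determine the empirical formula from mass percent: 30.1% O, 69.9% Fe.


Assume 100 g sample. Moles of each element:
  O: 30.1/16.0 = 1.881 mol
  Fe: 69.9/55.85 = 1.252 mol
Divide by smallest (1.252):
  O: 1.881/1.252 = 1.5
  Fe: 1.252/1.252 = 1.0
Multiply all ratios by 2 to obtain whole numbers.
Empirical formula: Fe2O3

Fe2O3


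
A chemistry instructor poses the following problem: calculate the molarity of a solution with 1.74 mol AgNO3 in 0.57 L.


M = n/V = 1.74/0.57 = 3.053 mol/L

3.053 M


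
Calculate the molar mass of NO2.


M(NO2) = 1×14.01 + 2×16.0
= 14.01 + 32.0
= 46.01 g/mol

46.01 g/mol


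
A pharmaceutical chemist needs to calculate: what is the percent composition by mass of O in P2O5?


M(P2O5) = 2×30.97 + 5×16.0 = 141.94 g/mol
Mass of O = 5 × 16.0 = 80.00 g/mol
% O = 80.00/141.94 × 100 = 56.36%

56.36%


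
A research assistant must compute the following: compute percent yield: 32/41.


% yield = actual/theoretical × 100
= 32/41 × 100
= 78.05%

78.05%


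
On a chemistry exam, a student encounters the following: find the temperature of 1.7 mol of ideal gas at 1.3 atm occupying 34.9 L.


PV = nRT  (R = 0.08206 L·atm/(mol·K))
T = PV/(nR) = 1.3×34.9/(1.7×0.08206)
= 45.37/0.139502
= 325.23 K

325.23 K


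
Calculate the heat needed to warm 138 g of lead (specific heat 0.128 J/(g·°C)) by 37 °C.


q = mcΔT = 138 × 0.128 × 37
= 653.57 J

653.57 J


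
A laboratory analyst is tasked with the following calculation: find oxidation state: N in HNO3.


(+1) + x + 3(-2) = 0, so x = +5
Oxidation number: +5

+5


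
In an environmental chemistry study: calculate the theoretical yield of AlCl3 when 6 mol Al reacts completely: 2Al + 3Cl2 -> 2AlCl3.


Mole ratio AlCl3:Al = 2:2
n(AlCl3) = 6 × 2/2 = 6.000 mol
mass = 6.000 × 133.33 = 799.98 g

799.98 g


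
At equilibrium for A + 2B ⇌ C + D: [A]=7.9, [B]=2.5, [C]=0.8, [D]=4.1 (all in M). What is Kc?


Kc = [C][D]/([A][B]^2)
= (0.8^1 × 4.1^1)/(7.9^1 × 2.5^2)
= 3.28/49.375
= 0.06643

0.06643


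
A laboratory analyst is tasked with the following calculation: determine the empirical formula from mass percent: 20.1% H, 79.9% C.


Assume 100 g sample. Moles of each element:
  H: 20.1/1.008 = 19.94 mol
  C: 79.9/12.01 = 6.653 mol
Divide by smallest (6.653):
  H: 19.94/6.653 = 3.0
  C: 6.653/6.653 = 1.0
Empirical formula: CH3

CH3


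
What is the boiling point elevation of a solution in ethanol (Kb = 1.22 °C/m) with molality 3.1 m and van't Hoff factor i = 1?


ΔTb = Kb × m × i
= 1.22 × 3.1 × 1
= 3.782 °C

3.782 °C


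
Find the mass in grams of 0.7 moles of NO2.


M(NO2) = 46.01 g/mol
mass = n × M = 0.7 × 46.01 = 32.21 g

32.21 g


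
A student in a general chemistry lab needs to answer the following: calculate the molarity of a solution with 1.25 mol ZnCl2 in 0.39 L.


M = n/V = 1.25/0.39 = 3.205 mol/L

3.205 M


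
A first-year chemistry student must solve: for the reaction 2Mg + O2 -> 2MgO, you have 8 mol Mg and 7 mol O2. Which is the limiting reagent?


Mole ratio available / coefficient:
  Mg: 8/2 = 4.000
  O2: 7/1 = 7.000
Smaller ratio is limiting.

Mg


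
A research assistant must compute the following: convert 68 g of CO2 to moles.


M(CO2) = 44.01 g/mol
n = mass/M = 68/44.01 = 1.5451 mol

1.5451 mol


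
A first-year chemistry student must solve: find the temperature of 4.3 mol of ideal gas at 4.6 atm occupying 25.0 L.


PV = nRT  (R = 0.08206 L·atm/(mol·K))
T = PV/(nR) = 4.6×25.0/(4.3×0.08206)
= 115.00/0.352858
= 325.91 K

325.91 K


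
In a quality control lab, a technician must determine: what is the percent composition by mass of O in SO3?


M(SO3) = 1×32.07 + 3×16.0 = 80.07 g/mol
Mass of O = 3 × 16.0 = 48.00 g/mol
% O = 48.00/80.07 × 100 = 59.95%

59.95%


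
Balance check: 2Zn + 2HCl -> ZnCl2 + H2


Equation: 2Zn + 2HCl -> ZnCl2 + H2
Check atoms: Cl: 2=2, H: 2=2, Zn: 2≠1
Not balanced

No, not balanced


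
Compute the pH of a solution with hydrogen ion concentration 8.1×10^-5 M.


pH = -log10([H+]) = -log10(8.1×10^-5)
= 5 - log10(8.1)
= 5 - 0.91
= 4.09

4.09


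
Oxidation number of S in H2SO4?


2(+1) + x + 4(-2) = 0, so x = +6
Oxidation number: +6

+6


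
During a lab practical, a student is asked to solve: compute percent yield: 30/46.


% yield = actual/theoretical × 100
= 30/46 × 100
= 65.22%

65.22%


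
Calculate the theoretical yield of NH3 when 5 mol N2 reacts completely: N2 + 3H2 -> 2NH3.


Mole ratio NH3:N2 = 2:1
n(NH3) = 5 × 2/1 = 10.000 mol
mass = 10.000 × 17.03 = 170.3 g

170.3 g


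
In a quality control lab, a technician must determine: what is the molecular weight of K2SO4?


M(K2SO4) = 2×39.1 + 1×32.07 + 4×16.0
= 78.2 + 32.07 + 64.0
= 174.27 g/mol

174.27 g/mol


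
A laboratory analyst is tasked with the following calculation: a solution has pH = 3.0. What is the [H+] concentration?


[H+] = 10^(-pH) = 10^(-3.0)
= 1.0×10^-3 M

1.0×10^-3 M


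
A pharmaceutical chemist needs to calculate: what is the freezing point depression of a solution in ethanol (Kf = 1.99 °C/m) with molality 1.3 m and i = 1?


ΔTf = Kf × m × i
= 1.99 × 1.3 × 1
= 2.587 °C

2.587 °C


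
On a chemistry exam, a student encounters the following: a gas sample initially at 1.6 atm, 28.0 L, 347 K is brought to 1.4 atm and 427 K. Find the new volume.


P1V1/T1 = P2V2/T2
V2 = P1V1T2/(T1P2)
= 1.6×28.0×427/(347×1.4)
= 39.378 L

39.378 L


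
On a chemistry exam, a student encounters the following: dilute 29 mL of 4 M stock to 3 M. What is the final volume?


C1V1 = C2V2
4 × 29 = 3 × V2
V2 = 116/3 = 38.67 mL

38.67 mL


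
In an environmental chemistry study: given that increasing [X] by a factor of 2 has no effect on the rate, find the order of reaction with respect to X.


rate ∝ [X]^n
rate ∝ [X]^0
Order in X: 0

0


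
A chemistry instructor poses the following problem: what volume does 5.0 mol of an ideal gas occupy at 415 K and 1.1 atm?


PV = nRT  (R = 0.08206 L·atm/(mol·K))
V = nRT/P = 5.0×0.08206×415/1.1
= 154.795 L

154.795 L


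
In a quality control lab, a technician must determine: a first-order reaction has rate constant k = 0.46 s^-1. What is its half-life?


t½ = ln2/k = 0.693147/(0.46 s^-1)
= 1.507 s

1.507 s


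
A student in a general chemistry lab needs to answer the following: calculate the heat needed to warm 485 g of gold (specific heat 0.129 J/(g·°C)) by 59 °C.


q = mcΔT = 485 × 0.129 × 59
= 3691.34 J

3691.34 J


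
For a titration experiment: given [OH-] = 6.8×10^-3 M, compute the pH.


pOH = -log10([OH-]) = -log10(6.8×10^-3)
= 3 - log10(6.8) = 2.17
pH = 14 - pOH = 14 - 2.17 = 11.83

11.83


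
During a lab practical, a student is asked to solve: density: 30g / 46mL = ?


ρ = mass/volume
= 30/46
= 0.652 g/mL

0.652 g/mL


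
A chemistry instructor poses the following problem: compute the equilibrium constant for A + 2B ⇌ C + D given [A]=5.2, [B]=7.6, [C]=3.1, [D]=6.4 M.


Kc = [C][D]/([A][B]^2)
= (3.1^1 × 6.4^1)/(5.2^1 × 7.6^2)
= 19.84/300.352
= 0.06606

0.06606


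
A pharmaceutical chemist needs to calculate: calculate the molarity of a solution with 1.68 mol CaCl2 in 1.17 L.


M = n/V = 1.68/1.17 = 1.436 mol/L

1.436 M


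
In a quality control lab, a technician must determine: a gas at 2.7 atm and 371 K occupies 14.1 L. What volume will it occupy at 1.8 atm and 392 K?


P1V1/T1 = P2V2/T2
V2 = P1V1T2/(T1P2)
= 2.7×14.1×392/(371×1.8)
= 22.347 L

22.347 L


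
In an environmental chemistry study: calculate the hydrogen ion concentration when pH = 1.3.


[H+] = 10^(-pH) = 10^(-1.3)
= 5.01×10^-2 M

5.01×10^-2 M


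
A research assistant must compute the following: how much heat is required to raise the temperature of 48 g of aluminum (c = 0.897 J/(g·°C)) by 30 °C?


q = mcΔT = 48 × 0.897 × 30
= 1291.68 J

1291.68 J


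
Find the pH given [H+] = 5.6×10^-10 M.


pH = -log10([H+]) = -log10(5.6×10^-10)
= 10 - log10(5.6)
= 10 - 0.75
= 9.25

9.25


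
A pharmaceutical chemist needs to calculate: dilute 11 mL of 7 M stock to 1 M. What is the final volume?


C1V1 = C2V2
7 × 11 = 1 × V2
V2 = 77/1 = 77.0 mL

77.0 mL


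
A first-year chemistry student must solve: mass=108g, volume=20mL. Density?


ρ = mass/volume
= 108/20
= 5.4 g/mL

5.4 g/mL


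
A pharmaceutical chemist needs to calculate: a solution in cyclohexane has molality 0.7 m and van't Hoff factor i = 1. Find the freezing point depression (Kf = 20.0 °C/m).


ΔTf = Kf × m × i
= 20.0 × 0.7 × 1
= 14.0 °C

14.0 °C


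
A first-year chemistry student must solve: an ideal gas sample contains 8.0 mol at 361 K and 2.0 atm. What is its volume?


PV = nRT  (R = 0.08206 L·atm/(mol·K))
V = nRT/P = 8.0×0.08206×361/2.0
= 118.495 L

118.495 L


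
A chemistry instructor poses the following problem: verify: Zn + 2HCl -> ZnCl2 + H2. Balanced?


Equation: Zn + 2HCl -> ZnCl2 + H2
Check atoms: Cl: 2=2, H: 2=2, Zn: 1=1
Balanced

Yes, balanced


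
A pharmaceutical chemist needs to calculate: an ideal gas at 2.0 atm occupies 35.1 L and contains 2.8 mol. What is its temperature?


PV = nRT  (R = 0.08206 L·atm/(mol·K))
T = PV/(nR) = 2.0×35.1/(2.8×0.08206)
= 70.20/0.229768
= 305.53 K

305.53 K


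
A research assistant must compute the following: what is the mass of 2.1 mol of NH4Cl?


M(NH4Cl) = 53.49 g/mol
mass = n × M = 2.1 × 53.49 = 112.33 g

112.33 g
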